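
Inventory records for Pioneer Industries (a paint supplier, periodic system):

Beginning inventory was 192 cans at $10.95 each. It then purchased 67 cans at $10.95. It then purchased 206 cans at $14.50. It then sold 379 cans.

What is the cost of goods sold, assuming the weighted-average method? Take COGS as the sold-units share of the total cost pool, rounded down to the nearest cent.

Sale 1, sell 379: 379/465 × $5,823.05 → $4,746.09
Ending inventory (cost pool remaining) = $1,076.96

COGS = $4,746.09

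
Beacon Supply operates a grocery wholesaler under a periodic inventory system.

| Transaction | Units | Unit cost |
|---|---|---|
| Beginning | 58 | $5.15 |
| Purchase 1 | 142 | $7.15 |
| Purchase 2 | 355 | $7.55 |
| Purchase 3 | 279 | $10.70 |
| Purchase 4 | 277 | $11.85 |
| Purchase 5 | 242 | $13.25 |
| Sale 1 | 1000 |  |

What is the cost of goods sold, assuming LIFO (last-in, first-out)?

Sale 1 (1000) [LIFO — newest first]: 242 @ $13.25 + 277 @ $11.85 + 279 @ $10.70 + 202 @ $7.55 = $10,999.35
Ending inventory: 58 @ $5.15 + 142 @ $7.15 + 153 @ $7.55 = $2,469.15
Check: goods available $13,468.50 = COGS $10,999.35 + ending $2,469.15

COGS = $10,999.35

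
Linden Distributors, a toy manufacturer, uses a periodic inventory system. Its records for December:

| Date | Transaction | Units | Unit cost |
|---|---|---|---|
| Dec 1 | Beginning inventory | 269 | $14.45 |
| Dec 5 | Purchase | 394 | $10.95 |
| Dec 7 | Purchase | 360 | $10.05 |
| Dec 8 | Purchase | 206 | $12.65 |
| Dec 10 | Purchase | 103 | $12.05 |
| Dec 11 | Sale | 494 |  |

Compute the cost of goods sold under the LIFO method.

COGS = $5,706.30

Dec 11, 494 sold [LIFO — newest first]: 103 @ $12.05 + 206 @ $12.65 + 185 @ $10.05 = $5,706.30
Ending inventory: 269 @ $14.45 + 394 @ $10.95 + 175 @ $10.05 = $9,960.10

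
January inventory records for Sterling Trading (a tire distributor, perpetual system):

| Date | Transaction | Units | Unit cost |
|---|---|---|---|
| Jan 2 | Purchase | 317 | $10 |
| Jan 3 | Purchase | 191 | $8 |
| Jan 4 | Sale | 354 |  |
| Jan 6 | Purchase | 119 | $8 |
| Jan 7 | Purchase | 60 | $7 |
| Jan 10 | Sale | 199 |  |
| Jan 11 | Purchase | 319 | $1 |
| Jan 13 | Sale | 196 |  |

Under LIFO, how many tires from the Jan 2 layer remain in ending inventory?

134

Jan 4, 354 sold [LIFO — newest first]: 191 @ $8 + 163 @ $10 = $3,158
Jan 10, 199 sold [LIFO — newest first]: 60 @ $7 + 119 @ $8 + 20 @ $10 = $1,572
Jan 13, 196 sold [LIFO — newest first]: 196 @ $1 = $196
Total COGS = $3,158 + $1,572 + $196 = $4,926
Ending inventory: 134 @ $10 + 123 @ $1 = $1,463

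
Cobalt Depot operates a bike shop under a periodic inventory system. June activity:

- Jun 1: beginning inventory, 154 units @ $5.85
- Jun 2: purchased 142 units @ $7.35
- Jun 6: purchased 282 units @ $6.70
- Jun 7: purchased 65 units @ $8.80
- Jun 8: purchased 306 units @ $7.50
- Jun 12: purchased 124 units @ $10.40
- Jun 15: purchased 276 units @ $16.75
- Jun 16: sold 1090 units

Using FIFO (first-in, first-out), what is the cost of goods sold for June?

Jun 16, 1090 sold [FIFO — oldest first]: 154 @ $5.85 + 142 @ $7.35 + 282 @ $6.70 + 65 @ $8.80 + 306 @ $7.50 + 124 @ $10.40 + 17 @ $16.75 = $8,275.35
Ending inventory: 259 @ $16.75 = $4,338.25
Check: goods available $12,613.60 = COGS $8,275.35 + ending $4,338.25

COGS = $8,275.35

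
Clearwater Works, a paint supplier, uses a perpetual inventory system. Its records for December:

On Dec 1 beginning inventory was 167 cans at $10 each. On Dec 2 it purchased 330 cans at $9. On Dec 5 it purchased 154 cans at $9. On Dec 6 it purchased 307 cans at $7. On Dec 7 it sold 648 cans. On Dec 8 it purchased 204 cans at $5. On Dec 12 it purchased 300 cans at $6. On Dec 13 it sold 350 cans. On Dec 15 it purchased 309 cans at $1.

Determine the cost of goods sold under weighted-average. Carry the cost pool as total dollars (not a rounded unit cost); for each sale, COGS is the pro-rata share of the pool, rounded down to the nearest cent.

After Dec 1: 167 on hand, pool $1,670.00 (≈ $10.0000 each)
After Dec 2: 497 on hand, pool $4,640.00 (≈ $9.3360 each)
After Dec 5: 651 on hand, pool $6,026.00 (≈ $9.2565 each)
After Dec 6: 958 on hand, pool $8,175.00 (≈ $8.5334 each)
Dec 7, sell 648: 648/958 × $8,175.00 → $5,529.64
After Dec 8: 514 on hand, pool $3,665.36 (≈ $7.1311 each)
After Dec 12: 814 on hand, pool $5,465.36 (≈ $6.7142 each)
Dec 13, sell 350: 350/814 × $5,465.36 → $2,349.97
After Dec 15: 773 on hand, pool $3,424.39 (≈ $4.4300 each)
Total COGS = $5,529.64 + $2,349.97 = $7,879.61
Ending inventory (cost pool remaining) = $3,424.39
Check: goods available $11,304.00 = COGS $7,879.61 + ending $3,424.39

COGS = $7,879.61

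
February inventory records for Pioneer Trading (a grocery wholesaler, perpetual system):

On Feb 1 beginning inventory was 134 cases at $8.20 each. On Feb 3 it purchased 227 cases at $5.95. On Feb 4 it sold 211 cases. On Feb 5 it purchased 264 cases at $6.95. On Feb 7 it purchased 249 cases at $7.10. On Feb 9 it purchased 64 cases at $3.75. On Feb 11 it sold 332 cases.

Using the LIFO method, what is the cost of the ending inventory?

Ending inventory = $2,896.75

Feb 4, 211 sold [LIFO — newest first]: 211 @ $5.95 = $1,255.45
Feb 11, 332 sold [LIFO — newest first]: 64 @ $3.75 + 249 @ $7.10 + 19 @ $6.95 = $2,139.95
Total COGS = $1,255.45 + $2,139.95 = $3,395.40
Ending inventory: 134 @ $8.20 + 16 @ $5.95 + 245 @ $6.95 = $2,896.75
Check: goods available $6,292.15 = COGS $3,395.40 + ending $2,896.75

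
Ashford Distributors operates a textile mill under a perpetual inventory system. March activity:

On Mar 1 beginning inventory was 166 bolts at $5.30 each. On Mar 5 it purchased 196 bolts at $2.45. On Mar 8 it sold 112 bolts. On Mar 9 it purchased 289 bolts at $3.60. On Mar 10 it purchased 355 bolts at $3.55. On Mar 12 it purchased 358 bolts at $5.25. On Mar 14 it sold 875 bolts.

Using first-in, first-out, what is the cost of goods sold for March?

Mar 8, 112 sold [FIFO — oldest first]: 112 @ $5.30 = $593.60
Mar 14, 875 sold [FIFO — oldest first]: 54 @ $5.30 + 196 @ $2.45 + 289 @ $3.60 + 336 @ $3.55 = $2,999.60
Total COGS = $593.60 + $2,999.60 = $3,593.20
Ending inventory: 19 @ $3.55 + 358 @ $5.25 = $1,946.95

COGS = $3,593.20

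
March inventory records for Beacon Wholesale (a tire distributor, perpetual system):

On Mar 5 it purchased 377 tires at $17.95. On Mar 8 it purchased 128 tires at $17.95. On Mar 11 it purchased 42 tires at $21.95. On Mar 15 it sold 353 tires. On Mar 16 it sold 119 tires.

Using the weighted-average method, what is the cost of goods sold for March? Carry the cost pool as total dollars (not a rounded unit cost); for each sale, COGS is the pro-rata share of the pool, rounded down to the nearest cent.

COGS = $8,617.36

After Mar 5: 377 on hand, pool $6,767.15 (≈ $17.9500 each)
After Mar 8: 505 on hand, pool $9,064.75 (≈ $17.9500 each)
After Mar 11: 547 on hand, pool $9,986.65 (≈ $18.2571 each)
Mar 15, sell 353: 353/547 × $9,986.65 → $6,444.76
Mar 16, sell 119: 119/194 × $3,541.89 → $2,172.60
Total COGS = $6,444.76 + $2,172.60 = $8,617.36
Ending inventory (cost pool remaining) = $1,369.29
Check: goods available $9,986.65 = COGS $8,617.36 + ending $1,369.29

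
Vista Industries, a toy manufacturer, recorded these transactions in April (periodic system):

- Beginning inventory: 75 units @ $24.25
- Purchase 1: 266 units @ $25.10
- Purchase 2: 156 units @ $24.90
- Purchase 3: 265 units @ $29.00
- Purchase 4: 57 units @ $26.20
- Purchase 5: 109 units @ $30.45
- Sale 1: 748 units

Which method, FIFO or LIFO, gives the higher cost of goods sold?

FIFO COGS: 75 @ $24.25 + 266 @ $25.10 + 156 @ $24.90 + 251 @ $29.00 = $19,658.75
LIFO COGS: 109 @ $30.45 + 57 @ $26.20 + 265 @ $29.00 + 156 @ $24.90 + 161 @ $25.10 = $20,422.95

LIFO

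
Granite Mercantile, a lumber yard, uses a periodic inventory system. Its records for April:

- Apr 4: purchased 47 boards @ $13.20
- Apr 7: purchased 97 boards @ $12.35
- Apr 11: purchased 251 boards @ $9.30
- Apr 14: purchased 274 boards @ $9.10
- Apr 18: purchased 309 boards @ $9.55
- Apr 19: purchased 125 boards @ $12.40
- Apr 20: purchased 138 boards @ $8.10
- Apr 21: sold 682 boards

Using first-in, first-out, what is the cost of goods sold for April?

Apr 21, 682 sold [FIFO — oldest first]: 47 @ $13.20 + 97 @ $12.35 + 251 @ $9.30 + 274 @ $9.10 + 13 @ $9.55 = $6,770.20
Ending inventory: 296 @ $9.55 + 125 @ $12.40 + 138 @ $8.10 = $5,494.60
Check: goods available $12,264.80 = COGS $6,770.20 + ending $5,494.60

COGS = $6,770.20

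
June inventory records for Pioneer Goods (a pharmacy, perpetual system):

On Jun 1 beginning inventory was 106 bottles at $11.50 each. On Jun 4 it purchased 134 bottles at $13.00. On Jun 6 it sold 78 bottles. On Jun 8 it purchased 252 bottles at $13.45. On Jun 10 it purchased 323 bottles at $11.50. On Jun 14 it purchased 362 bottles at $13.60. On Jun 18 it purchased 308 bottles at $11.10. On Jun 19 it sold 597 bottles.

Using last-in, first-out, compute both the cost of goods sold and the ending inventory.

COGS = $8,363.20; ending inventory = $10,043.70

Jun 6, 78 sold [LIFO — newest first]: 78 @ $13.00 = $1,014.00
Jun 19, 597 sold [LIFO — newest first]: 308 @ $11.10 + 289 @ $13.60 = $7,349.20
Total COGS = $1,014.00 + $7,349.20 = $8,363.20
Ending inventory: 106 @ $11.50 + 56 @ $13.00 + 252 @ $13.45 + 323 @ $11.50 + 73 @ $13.60 = $10,043.70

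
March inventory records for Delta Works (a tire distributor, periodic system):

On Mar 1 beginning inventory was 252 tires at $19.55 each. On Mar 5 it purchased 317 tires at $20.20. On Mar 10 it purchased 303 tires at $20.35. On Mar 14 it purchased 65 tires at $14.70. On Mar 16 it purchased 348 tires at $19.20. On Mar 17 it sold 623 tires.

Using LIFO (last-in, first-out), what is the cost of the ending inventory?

Ending inventory = $13,222.55

Mar 17, 623 sold [LIFO — newest first]: 348 @ $19.20 + 65 @ $14.70 + 210 @ $20.35 = $11,910.60
Ending inventory: 252 @ $19.55 + 317 @ $20.20 + 93 @ $20.35 = $13,222.55
Check: goods available $25,133.15 = COGS $11,910.60 + ending $13,222.55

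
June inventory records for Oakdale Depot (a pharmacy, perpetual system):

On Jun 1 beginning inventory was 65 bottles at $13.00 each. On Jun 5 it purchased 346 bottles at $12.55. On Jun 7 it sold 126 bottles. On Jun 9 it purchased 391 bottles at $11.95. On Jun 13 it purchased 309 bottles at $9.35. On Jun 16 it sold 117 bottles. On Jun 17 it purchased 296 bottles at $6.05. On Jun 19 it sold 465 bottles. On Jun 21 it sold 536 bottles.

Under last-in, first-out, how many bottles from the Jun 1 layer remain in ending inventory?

Jun 7, 126 sold [LIFO — newest first]: 126 @ $12.55 = $1,581.30
Jun 16, 117 sold [LIFO — newest first]: 117 @ $9.35 = $1,093.95
Jun 19, 465 sold [LIFO — newest first]: 296 @ $6.05 + 169 @ $9.35 = $3,370.95
Jun 21, 536 sold [LIFO — newest first]: 23 @ $9.35 + 391 @ $11.95 + 122 @ $12.55 = $6,418.60
Total COGS = $1,581.30 + $1,093.95 + $3,370.95 + $6,418.60 = $12,464.80
Ending inventory: 65 @ $13.00 + 98 @ $12.55 = $2,074.90
Check: goods available $14,539.70 = COGS $12,464.80 + ending $2,074.90

65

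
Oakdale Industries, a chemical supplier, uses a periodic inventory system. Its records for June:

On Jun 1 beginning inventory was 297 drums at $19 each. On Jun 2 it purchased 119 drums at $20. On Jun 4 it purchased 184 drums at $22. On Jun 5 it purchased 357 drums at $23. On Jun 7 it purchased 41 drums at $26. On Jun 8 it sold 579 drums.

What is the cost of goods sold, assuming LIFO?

COGS = $13,259

Jun 8, 579 sold [LIFO — newest first]: 41 @ $26 + 357 @ $23 + 181 @ $22 = $13,259
Ending inventory: 297 @ $19 + 119 @ $20 + 3 @ $22 = $8,089
Check: goods available $21,348 = COGS $13,259 + ending $8,089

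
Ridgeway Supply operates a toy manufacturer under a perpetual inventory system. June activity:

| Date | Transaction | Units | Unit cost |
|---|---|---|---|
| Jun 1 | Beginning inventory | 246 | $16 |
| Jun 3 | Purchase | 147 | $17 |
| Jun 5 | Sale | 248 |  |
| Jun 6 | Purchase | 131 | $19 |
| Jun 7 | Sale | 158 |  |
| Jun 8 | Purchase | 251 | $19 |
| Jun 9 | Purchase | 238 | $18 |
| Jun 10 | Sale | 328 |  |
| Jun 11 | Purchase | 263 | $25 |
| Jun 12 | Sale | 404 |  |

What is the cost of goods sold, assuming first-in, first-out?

Jun 5, 248 sold [FIFO — oldest first]: 246 @ $16 + 2 @ $17 = $3,970
Jun 7, 158 sold [FIFO — oldest first]: 145 @ $17 + 13 @ $19 = $2,712
Jun 10, 328 sold [FIFO — oldest first]: 118 @ $19 + 210 @ $19 = $6,232
Jun 12, 404 sold [FIFO — oldest first]: 41 @ $19 + 238 @ $18 + 125 @ $25 = $8,188
Total COGS = $3,970 + $2,712 + $6,232 + $8,188 = $21,102
Ending inventory: 138 @ $25 = $3,450

COGS = $21,102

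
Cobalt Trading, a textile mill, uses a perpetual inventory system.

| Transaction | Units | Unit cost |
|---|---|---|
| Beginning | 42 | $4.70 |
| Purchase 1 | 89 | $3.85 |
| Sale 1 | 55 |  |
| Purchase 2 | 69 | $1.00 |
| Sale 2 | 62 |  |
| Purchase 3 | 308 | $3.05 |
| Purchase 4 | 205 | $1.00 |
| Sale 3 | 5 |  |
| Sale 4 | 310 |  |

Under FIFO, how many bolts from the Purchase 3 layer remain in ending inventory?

76

Sale 1 (55) [FIFO — oldest first]: 42 @ $4.70 + 13 @ $3.85 = $247.45
Sale 2 (62) [FIFO — oldest first]: 62 @ $3.85 = $238.70
Sale 3 (5) [FIFO — oldest first]: 5 @ $3.85 = $19.25
Sale 4 (310) [FIFO — oldest first]: 9 @ $3.85 + 69 @ $1.00 + 232 @ $3.05 = $811.25
Total COGS = $247.45 + $238.70 + $19.25 + $811.25 = $1,316.65
Ending inventory: 76 @ $3.05 + 205 @ $1.00 = $436.80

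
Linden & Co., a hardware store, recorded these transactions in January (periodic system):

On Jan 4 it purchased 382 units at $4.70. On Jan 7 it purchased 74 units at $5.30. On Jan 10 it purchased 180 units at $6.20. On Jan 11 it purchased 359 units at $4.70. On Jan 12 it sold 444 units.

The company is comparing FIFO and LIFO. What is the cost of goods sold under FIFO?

FIFO COGS: 382 @ $4.70 + 62 @ $5.30 = $2,124.00
LIFO COGS: 359 @ $4.70 + 85 @ $6.20 = $2,214.30

COGS = $2,124.00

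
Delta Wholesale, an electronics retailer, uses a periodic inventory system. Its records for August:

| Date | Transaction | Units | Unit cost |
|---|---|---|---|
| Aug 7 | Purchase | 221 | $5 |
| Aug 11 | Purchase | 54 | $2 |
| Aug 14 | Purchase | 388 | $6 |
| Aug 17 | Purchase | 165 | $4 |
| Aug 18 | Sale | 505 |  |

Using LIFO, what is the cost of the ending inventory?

Ending inventory = $1,501

Aug 18, 505 sold [LIFO — newest first]: 165 @ $4 + 340 @ $6 = $2,700
Ending inventory: 221 @ $5 + 54 @ $2 + 48 @ $6 = $1,501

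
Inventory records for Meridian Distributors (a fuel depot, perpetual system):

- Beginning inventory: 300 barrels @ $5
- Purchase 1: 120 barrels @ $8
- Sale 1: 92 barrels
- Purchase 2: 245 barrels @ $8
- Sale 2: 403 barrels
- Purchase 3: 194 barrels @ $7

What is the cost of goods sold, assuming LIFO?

Sale 1 (92) [LIFO — newest first]: 92 @ $8 = $736
Sale 2 (403) [LIFO — newest first]: 245 @ $8 + 28 @ $8 + 130 @ $5 = $2,834
Total COGS = $736 + $2,834 = $3,570
Ending inventory: 170 @ $5 + 194 @ $7 = $2,208

COGS = $3,570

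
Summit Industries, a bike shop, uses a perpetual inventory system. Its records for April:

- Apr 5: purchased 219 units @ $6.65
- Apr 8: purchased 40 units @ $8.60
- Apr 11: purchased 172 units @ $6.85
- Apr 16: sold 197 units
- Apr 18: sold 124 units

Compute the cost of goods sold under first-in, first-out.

Apr 16, 197 sold [FIFO — oldest first]: 197 @ $6.65 = $1,310.05
Apr 18, 124 sold [FIFO — oldest first]: 22 @ $6.65 + 40 @ $8.60 + 62 @ $6.85 = $915.00
Total COGS = $1,310.05 + $915.00 = $2,225.05
Ending inventory: 110 @ $6.85 = $753.50
Check: goods available $2,978.55 = COGS $2,225.05 + ending $753.50

COGS = $2,225.05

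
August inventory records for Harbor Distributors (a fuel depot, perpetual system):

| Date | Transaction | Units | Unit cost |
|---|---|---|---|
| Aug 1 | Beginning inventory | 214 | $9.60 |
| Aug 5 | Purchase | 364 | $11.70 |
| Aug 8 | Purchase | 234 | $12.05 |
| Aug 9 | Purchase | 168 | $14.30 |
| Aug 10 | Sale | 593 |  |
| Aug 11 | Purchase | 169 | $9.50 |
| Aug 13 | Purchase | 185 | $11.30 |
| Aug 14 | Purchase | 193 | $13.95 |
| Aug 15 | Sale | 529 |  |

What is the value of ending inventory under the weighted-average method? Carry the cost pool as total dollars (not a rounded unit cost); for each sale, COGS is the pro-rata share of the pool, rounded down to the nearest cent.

After Aug 1: 214 on hand, pool $2,054.40 (≈ $9.6000 each)
After Aug 5: 578 on hand, pool $6,313.20 (≈ $10.9225 each)
After Aug 8: 812 on hand, pool $9,132.90 (≈ $11.2474 each)
After Aug 9: 980 on hand, pool $11,535.30 (≈ $11.7707 each)
Aug 10, sell 593: 593/980 × $11,535.30 → $6,980.03
After Aug 11: 556 on hand, pool $6,160.77 (≈ $11.0805 each)
After Aug 13: 741 on hand, pool $8,251.27 (≈ $11.1353 each)
After Aug 14: 934 on hand, pool $10,943.62 (≈ $11.7169 each)
Aug 15, sell 529: 529/934 × $10,943.62 → $6,198.26
Total COGS = $6,980.03 + $6,198.26 = $13,178.29
Ending inventory (cost pool remaining) = $4,745.36
Check: goods available $17,923.65 = COGS $13,178.29 + ending $4,745.36

Ending inventory = $4,745.36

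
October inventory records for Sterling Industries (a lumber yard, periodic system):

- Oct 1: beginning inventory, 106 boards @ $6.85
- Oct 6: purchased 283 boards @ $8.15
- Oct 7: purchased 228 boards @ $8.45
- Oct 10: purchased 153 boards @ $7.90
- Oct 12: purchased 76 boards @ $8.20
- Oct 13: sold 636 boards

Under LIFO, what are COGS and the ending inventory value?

Oct 13, 636 sold [LIFO — newest first]: 76 @ $8.20 + 153 @ $7.90 + 228 @ $8.45 + 179 @ $8.15 = $5,217.35
Ending inventory: 106 @ $6.85 + 104 @ $8.15 = $1,573.70
Check: goods available $6,791.05 = COGS $5,217.35 + ending $1,573.70

COGS = $5,217.35; ending inventory = $1,573.70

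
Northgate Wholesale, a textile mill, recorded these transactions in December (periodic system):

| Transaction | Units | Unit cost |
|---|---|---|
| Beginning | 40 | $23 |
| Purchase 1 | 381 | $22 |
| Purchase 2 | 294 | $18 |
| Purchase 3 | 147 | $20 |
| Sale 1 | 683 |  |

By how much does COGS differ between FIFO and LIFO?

FIFO COGS: 40 @ $23 + 381 @ $22 + 262 @ $18 = $14,018
LIFO COGS: 147 @ $20 + 294 @ $18 + 242 @ $22 = $13,556
Difference = |$14,018 − $13,556| = $462

$462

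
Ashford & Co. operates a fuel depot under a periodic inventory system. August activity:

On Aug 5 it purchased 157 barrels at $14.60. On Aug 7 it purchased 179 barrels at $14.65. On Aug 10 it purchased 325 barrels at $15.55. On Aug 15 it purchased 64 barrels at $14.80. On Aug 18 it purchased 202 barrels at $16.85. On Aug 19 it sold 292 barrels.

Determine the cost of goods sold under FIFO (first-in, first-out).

COGS = $4,269.95

Aug 19, 292 sold [FIFO — oldest first]: 157 @ $14.60 + 135 @ $14.65 = $4,269.95
Ending inventory: 44 @ $14.65 + 325 @ $15.55 + 64 @ $14.80 + 202 @ $16.85 = $10,049.25
Check: goods available $14,319.20 = COGS $4,269.95 + ending $10,049.25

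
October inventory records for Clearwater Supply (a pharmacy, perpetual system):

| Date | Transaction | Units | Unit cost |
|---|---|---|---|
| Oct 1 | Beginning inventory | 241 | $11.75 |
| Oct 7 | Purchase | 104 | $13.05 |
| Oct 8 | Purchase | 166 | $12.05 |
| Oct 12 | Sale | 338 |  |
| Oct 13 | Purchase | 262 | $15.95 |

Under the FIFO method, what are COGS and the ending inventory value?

COGS = $4,097.60; ending inventory = $6,270.55

Oct 12, 338 sold [FIFO — oldest first]: 241 @ $11.75 + 97 @ $13.05 = $4,097.60
Ending inventory: 7 @ $13.05 + 166 @ $12.05 + 262 @ $15.95 = $6,270.55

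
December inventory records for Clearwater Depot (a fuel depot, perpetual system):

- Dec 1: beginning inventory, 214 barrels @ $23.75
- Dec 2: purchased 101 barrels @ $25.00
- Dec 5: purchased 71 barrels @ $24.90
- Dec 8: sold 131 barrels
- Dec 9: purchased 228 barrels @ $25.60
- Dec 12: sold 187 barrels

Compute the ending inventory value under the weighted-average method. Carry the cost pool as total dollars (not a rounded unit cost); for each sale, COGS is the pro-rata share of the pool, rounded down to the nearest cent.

Ending inventory = $7,372.67

After Dec 1: 214 on hand, pool $5,082.50 (≈ $23.7500 each)
After Dec 2: 315 on hand, pool $7,607.50 (≈ $24.1508 each)
After Dec 5: 386 on hand, pool $9,375.40 (≈ $24.2886 each)
Dec 8, sell 131: 131/386 × $9,375.40 → $3,181.80
After Dec 9: 483 on hand, pool $12,030.40 (≈ $24.9077 each)
Dec 12, sell 187: 187/483 × $12,030.40 → $4,657.73
Total COGS = $3,181.80 + $4,657.73 = $7,839.53
Ending inventory (cost pool remaining) = $7,372.67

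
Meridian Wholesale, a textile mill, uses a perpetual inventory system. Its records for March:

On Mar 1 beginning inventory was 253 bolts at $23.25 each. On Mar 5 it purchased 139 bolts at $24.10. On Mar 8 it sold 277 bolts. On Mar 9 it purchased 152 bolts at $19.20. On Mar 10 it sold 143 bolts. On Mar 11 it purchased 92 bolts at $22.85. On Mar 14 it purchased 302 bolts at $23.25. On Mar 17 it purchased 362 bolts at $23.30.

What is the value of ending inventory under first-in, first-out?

Ending inventory = $19,939.10

Mar 8, 277 sold [FIFO — oldest first]: 253 @ $23.25 + 24 @ $24.10 = $6,460.65
Mar 10, 143 sold [FIFO — oldest first]: 115 @ $24.10 + 28 @ $19.20 = $3,309.10
Total COGS = $6,460.65 + $3,309.10 = $9,769.75
Ending inventory: 124 @ $19.20 + 92 @ $22.85 + 302 @ $23.25 + 362 @ $23.30 = $19,939.10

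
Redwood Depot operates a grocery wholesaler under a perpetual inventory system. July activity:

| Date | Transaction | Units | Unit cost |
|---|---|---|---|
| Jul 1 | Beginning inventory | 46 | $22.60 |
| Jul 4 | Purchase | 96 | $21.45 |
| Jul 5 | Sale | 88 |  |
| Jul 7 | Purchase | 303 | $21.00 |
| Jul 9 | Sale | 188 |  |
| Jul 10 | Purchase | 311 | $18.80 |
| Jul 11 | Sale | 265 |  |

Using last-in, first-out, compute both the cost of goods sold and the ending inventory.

COGS = $10,817.60; ending inventory = $4,491.00

Jul 5, 88 sold [LIFO — newest first]: 88 @ $21.45 = $1,887.60
Jul 9, 188 sold [LIFO — newest first]: 188 @ $21.00 = $3,948.00
Jul 11, 265 sold [LIFO — newest first]: 265 @ $18.80 = $4,982.00
Total COGS = $1,887.60 + $3,948.00 + $4,982.00 = $10,817.60
Ending inventory: 46 @ $22.60 + 8 @ $21.45 + 115 @ $21.00 + 46 @ $18.80 = $4,491.00
Check: goods available $15,308.60 = COGS $10,817.60 + ending $4,491.00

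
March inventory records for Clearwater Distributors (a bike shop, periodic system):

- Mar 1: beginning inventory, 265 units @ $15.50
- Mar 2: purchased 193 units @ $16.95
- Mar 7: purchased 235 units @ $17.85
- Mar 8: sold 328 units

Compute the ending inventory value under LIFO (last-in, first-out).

Mar 8, 328 sold [LIFO — newest first]: 235 @ $17.85 + 93 @ $16.95 = $5,771.10
Ending inventory: 265 @ $15.50 + 100 @ $16.95 = $5,802.50

Ending inventory = $5,802.50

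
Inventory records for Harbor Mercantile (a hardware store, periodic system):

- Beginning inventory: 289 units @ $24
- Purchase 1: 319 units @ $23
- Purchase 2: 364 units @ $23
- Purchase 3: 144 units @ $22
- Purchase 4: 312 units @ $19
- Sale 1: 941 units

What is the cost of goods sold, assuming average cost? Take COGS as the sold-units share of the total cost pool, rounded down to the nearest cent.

COGS = $20,916.16

Sale 1, sell 941: 941/1428 × $31,741.00 → $20,916.16
Ending inventory (cost pool remaining) = $10,824.84
Check: goods available $31,741.00 = COGS $20,916.16 + ending $10,824.84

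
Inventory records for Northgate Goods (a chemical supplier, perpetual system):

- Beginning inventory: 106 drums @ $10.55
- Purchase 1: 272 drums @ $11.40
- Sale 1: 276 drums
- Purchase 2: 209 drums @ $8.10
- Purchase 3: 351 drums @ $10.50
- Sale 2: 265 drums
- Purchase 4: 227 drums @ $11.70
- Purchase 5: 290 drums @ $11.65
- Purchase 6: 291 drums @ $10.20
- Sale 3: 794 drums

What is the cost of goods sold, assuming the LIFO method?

COGS = $14,764.30

Sale 1 (276) [LIFO — newest first]: 272 @ $11.40 + 4 @ $10.55 = $3,143.00
Sale 2 (265) [LIFO — newest first]: 265 @ $10.50 = $2,782.50
Sale 3 (794) [LIFO — newest first]: 291 @ $10.20 + 290 @ $11.65 + 213 @ $11.70 = $8,838.80
Total COGS = $3,143.00 + $2,782.50 + $8,838.80 = $14,764.30
Ending inventory: 102 @ $10.55 + 209 @ $8.10 + 86 @ $10.50 + 14 @ $11.70 = $3,835.80
Check: goods available $18,600.10 = COGS $14,764.30 + ending $3,835.80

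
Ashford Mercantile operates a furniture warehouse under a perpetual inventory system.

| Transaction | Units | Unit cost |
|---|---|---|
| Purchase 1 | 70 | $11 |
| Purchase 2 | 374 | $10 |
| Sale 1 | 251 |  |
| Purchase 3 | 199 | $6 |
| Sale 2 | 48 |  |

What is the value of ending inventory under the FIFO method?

Sale 1 (251) [FIFO — oldest first]: 70 @ $11 + 181 @ $10 = $2,580
Sale 2 (48) [FIFO — oldest first]: 48 @ $10 = $480
Total COGS = $2,580 + $480 = $3,060
Ending inventory: 145 @ $10 + 199 @ $6 = $2,644
Check: goods available $5,704 = COGS $3,060 + ending $2,644

Ending inventory = $2,644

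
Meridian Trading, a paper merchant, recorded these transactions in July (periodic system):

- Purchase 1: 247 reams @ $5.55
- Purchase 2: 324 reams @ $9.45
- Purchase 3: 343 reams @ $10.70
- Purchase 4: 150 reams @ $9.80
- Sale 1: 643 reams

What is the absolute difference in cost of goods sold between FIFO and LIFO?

$1,354.55

FIFO COGS: 247 @ $5.55 + 324 @ $9.45 + 72 @ $10.70 = $5,203.05
LIFO COGS: 150 @ $9.80 + 343 @ $10.70 + 150 @ $9.45 = $6,557.60
Difference = |$5,203.05 − $6,557.60| = $1,354.55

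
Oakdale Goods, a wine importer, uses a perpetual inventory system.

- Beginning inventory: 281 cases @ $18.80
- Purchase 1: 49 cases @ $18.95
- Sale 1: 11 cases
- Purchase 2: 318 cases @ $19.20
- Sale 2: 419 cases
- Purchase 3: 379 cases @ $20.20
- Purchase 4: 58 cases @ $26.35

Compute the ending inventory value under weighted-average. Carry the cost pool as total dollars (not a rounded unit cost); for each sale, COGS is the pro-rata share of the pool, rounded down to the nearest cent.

Ending inventory = $13,328.47

After Beginning: 281 on hand, pool $5,282.80 (≈ $18.8000 each)
After Purchase 1: 330 on hand, pool $6,211.35 (≈ $18.8223 each)
Sale 1, sell 11: 11/330 × $6,211.35 → $207.04
After Purchase 2: 637 on hand, pool $12,109.91 (≈ $19.0108 each)
Sale 2, sell 419: 419/637 × $12,109.91 → $7,965.54
After Purchase 3: 597 on hand, pool $11,800.17 (≈ $19.7658 each)
After Purchase 4: 655 on hand, pool $13,328.47 (≈ $20.3488 each)
Total COGS = $207.04 + $7,965.54 = $8,172.58
Ending inventory (cost pool remaining) = $13,328.47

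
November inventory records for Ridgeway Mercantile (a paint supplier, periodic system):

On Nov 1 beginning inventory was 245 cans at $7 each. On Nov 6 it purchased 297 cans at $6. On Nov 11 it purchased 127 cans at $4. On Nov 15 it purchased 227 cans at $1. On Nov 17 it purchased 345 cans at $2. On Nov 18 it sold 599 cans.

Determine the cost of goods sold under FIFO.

COGS = $3,725

Nov 18, 599 sold [FIFO — oldest first]: 245 @ $7 + 297 @ $6 + 57 @ $4 = $3,725
Ending inventory: 70 @ $4 + 227 @ $1 + 345 @ $2 = $1,197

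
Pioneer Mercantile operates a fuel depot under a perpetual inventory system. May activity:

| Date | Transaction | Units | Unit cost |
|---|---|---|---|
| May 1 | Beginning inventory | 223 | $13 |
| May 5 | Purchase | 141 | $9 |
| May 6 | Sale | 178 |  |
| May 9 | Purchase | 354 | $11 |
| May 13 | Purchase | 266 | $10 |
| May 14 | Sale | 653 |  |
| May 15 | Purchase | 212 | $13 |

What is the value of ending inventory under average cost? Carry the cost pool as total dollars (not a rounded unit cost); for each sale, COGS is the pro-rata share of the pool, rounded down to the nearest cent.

Ending inventory = $4,404.42

After May 1: 223 on hand, pool $2,899.00 (≈ $13.0000 each)
After May 5: 364 on hand, pool $4,168.00 (≈ $11.4505 each)
May 6, sell 178: 178/364 × $4,168.00 → $2,038.19
After May 9: 540 on hand, pool $6,023.81 (≈ $11.1552 each)
After May 13: 806 on hand, pool $8,683.81 (≈ $10.7740 each)
May 14, sell 653: 653/806 × $8,683.81 → $7,035.39
After May 15: 365 on hand, pool $4,404.42 (≈ $12.0669 each)
Total COGS = $2,038.19 + $7,035.39 = $9,073.58
Ending inventory (cost pool remaining) = $4,404.42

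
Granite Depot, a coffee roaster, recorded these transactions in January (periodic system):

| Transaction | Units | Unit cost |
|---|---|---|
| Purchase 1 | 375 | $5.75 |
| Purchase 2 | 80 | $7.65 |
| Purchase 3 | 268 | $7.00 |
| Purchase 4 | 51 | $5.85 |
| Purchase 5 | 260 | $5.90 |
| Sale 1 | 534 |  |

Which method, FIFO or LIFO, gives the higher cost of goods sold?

LIFO

FIFO COGS: 375 @ $5.75 + 80 @ $7.65 + 79 @ $7.00 = $3,321.25
LIFO COGS: 260 @ $5.90 + 51 @ $5.85 + 223 @ $7.00 = $3,393.35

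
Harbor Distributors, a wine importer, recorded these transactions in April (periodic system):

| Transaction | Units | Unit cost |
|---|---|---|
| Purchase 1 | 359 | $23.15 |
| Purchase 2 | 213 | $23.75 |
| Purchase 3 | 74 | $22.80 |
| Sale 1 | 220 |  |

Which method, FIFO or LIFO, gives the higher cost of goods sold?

FIFO COGS: 220 @ $23.15 = $5,093.00
LIFO COGS: 74 @ $22.80 + 146 @ $23.75 = $5,154.70

LIFO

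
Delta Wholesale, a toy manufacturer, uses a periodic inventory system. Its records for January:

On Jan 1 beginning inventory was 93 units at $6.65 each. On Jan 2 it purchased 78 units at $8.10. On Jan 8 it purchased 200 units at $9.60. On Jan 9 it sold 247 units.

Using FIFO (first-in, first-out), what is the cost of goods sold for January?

COGS = $1,979.85

Jan 9, 247 sold [FIFO — oldest first]: 93 @ $6.65 + 78 @ $8.10 + 76 @ $9.60 = $1,979.85
Ending inventory: 124 @ $9.60 = $1,190.40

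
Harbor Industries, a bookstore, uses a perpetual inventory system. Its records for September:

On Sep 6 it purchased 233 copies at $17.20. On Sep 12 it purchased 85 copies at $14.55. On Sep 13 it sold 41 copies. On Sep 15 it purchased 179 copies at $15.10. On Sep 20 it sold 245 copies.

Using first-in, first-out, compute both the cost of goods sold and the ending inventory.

Sep 13, 41 sold [FIFO — oldest first]: 41 @ $17.20 = $705.20
Sep 20, 245 sold [FIFO — oldest first]: 192 @ $17.20 + 53 @ $14.55 = $4,073.55
Total COGS = $705.20 + $4,073.55 = $4,778.75
Ending inventory: 32 @ $14.55 + 179 @ $15.10 = $3,168.50
Check: goods available $7,947.25 = COGS $4,778.75 + ending $3,168.50

COGS = $4,778.75; ending inventory = $3,168.50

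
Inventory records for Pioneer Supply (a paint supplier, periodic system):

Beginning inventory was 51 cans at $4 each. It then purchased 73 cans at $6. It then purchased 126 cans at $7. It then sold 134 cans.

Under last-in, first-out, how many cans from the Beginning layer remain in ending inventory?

51

Sale 1 (134) [LIFO — newest first]: 126 @ $7 + 8 @ $6 = $930
Ending inventory: 51 @ $4 + 65 @ $6 = $594
Check: goods available $1,524 = COGS $930 + ending $594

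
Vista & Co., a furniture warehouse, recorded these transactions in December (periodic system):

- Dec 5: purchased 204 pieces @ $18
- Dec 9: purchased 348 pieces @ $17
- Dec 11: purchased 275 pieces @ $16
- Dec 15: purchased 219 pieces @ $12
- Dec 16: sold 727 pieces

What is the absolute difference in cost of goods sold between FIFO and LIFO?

$1,399

FIFO COGS: 204 @ $18 + 348 @ $17 + 175 @ $16 = $12,388
LIFO COGS: 219 @ $12 + 275 @ $16 + 233 @ $17 = $10,989
Difference = |$12,388 − $10,989| = $1,399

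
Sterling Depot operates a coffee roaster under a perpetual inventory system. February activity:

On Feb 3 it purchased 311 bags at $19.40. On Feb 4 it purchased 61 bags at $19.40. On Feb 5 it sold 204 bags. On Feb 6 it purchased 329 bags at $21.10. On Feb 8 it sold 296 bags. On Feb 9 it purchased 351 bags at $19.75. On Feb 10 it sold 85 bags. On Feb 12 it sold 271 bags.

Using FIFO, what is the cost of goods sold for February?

COGS = $17,219.95

Feb 5, 204 sold [FIFO — oldest first]: 204 @ $19.40 = $3,957.60
Feb 8, 296 sold [FIFO — oldest first]: 107 @ $19.40 + 61 @ $19.40 + 128 @ $21.10 = $5,960.00
Feb 10, 85 sold [FIFO — oldest first]: 85 @ $21.10 = $1,793.50
Feb 12, 271 sold [FIFO — oldest first]: 116 @ $21.10 + 155 @ $19.75 = $5,508.85
Total COGS = $3,957.60 + $5,960.00 + $1,793.50 + $5,508.85 = $17,219.95
Ending inventory: 196 @ $19.75 = $3,871.00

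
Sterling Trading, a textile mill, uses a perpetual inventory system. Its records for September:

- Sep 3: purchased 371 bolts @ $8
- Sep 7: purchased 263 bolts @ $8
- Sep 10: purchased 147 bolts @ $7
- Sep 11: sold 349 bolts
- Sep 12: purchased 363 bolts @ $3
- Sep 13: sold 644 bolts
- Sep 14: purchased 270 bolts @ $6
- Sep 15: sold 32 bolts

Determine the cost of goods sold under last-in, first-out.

Sep 11, 349 sold [LIFO — newest first]: 147 @ $7 + 202 @ $8 = $2,645
Sep 13, 644 sold [LIFO — newest first]: 363 @ $3 + 61 @ $8 + 220 @ $8 = $3,337
Sep 15, 32 sold [LIFO — newest first]: 32 @ $6 = $192
Total COGS = $2,645 + $3,337 + $192 = $6,174
Ending inventory: 151 @ $8 + 238 @ $6 = $2,636

COGS = $6,174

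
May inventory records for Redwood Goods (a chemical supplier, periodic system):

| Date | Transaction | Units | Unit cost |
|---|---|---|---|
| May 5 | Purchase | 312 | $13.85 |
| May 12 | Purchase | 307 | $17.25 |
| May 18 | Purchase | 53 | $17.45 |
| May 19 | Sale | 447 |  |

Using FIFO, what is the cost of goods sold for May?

COGS = $6,649.95

May 19, 447 sold [FIFO — oldest first]: 312 @ $13.85 + 135 @ $17.25 = $6,649.95
Ending inventory: 172 @ $17.25 + 53 @ $17.45 = $3,891.85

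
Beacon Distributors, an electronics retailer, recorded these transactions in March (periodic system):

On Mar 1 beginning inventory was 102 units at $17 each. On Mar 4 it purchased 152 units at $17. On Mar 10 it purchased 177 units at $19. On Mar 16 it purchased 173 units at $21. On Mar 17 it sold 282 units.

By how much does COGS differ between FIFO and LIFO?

$854

FIFO COGS: 102 @ $17 + 152 @ $17 + 28 @ $19 = $4,850
LIFO COGS: 173 @ $21 + 109 @ $19 = $5,704
Difference = |$4,850 − $5,704| = $854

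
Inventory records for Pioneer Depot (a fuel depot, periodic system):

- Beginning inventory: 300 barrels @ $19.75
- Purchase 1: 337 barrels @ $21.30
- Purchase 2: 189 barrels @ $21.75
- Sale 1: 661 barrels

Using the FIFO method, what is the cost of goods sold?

COGS = $13,625.10

Sale 1 (661) [FIFO — oldest first]: 300 @ $19.75 + 337 @ $21.30 + 24 @ $21.75 = $13,625.10
Ending inventory: 165 @ $21.75 = $3,588.75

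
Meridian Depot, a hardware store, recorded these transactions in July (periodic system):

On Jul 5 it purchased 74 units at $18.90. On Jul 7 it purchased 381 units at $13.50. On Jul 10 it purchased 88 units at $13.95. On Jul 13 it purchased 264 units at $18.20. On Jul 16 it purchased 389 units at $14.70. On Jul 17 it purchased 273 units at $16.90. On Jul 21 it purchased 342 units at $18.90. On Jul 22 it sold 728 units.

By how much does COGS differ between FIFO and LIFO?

FIFO COGS: 74 @ $18.90 + 381 @ $13.50 + 88 @ $13.95 + 185 @ $18.20 = $11,136.70
LIFO COGS: 342 @ $18.90 + 273 @ $16.90 + 113 @ $14.70 = $12,738.60
Difference = |$11,136.70 − $12,738.60| = $1,601.90

$1,601.90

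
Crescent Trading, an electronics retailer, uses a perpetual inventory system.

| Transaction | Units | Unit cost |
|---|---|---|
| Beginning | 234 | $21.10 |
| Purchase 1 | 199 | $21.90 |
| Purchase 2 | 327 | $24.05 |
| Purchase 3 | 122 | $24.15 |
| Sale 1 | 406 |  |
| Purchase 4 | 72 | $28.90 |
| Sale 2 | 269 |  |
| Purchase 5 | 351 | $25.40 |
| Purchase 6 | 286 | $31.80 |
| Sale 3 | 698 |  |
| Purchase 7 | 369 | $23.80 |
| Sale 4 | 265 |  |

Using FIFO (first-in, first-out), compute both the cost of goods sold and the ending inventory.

Sale 1 (406) [FIFO — oldest first]: 234 @ $21.10 + 172 @ $21.90 = $8,704.20
Sale 2 (269) [FIFO — oldest first]: 27 @ $21.90 + 242 @ $24.05 = $6,411.40
Sale 3 (698) [FIFO — oldest first]: 85 @ $24.05 + 122 @ $24.15 + 72 @ $28.90 + 351 @ $25.40 + 68 @ $31.80 = $18,149.15
Sale 4 (265) [FIFO — oldest first]: 218 @ $31.80 + 47 @ $23.80 = $8,051.00
Total COGS = $8,704.20 + $6,411.40 + $18,149.15 + $8,051.00 = $41,315.75
Ending inventory: 322 @ $23.80 = $7,663.60

COGS = $41,315.75; ending inventory = $7,663.60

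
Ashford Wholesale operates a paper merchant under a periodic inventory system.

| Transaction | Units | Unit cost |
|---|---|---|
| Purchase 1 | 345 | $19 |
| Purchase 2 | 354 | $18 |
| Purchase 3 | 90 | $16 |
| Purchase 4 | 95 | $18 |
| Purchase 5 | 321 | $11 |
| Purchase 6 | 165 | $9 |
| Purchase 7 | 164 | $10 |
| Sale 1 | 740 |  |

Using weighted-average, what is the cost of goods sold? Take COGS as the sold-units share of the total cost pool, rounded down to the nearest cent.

Sale 1, sell 740: 740/1534 × $22,733.00 → $10,966.37
Ending inventory (cost pool remaining) = $11,766.63
Check: goods available $22,733.00 = COGS $10,966.37 + ending $11,766.63

COGS = $10,966.37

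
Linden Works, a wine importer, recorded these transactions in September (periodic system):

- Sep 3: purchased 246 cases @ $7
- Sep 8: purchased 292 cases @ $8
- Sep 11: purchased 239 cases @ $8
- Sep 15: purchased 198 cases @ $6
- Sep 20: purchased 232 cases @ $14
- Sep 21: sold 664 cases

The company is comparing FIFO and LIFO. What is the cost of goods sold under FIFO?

FIFO COGS: 246 @ $7 + 292 @ $8 + 126 @ $8 = $5,066
LIFO COGS: 232 @ $14 + 198 @ $6 + 234 @ $8 = $6,308

COGS = $5,066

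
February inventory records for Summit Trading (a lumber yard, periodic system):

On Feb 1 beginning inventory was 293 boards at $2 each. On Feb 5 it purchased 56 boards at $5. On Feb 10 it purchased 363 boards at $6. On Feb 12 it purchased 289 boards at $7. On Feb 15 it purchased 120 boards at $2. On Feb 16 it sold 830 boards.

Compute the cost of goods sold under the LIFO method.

Feb 16, 830 sold [LIFO — newest first]: 120 @ $2 + 289 @ $7 + 363 @ $6 + 56 @ $5 + 2 @ $2 = $4,725
Ending inventory: 291 @ $2 = $582

COGS = $4,725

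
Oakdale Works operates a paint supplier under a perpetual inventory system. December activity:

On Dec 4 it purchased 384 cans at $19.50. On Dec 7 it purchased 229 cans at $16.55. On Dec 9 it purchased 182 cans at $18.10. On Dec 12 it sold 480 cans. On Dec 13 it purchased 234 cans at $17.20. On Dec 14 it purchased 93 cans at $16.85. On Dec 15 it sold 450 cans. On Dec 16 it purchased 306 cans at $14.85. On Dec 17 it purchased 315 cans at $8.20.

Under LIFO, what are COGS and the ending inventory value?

COGS = $16,420.00; ending inventory = $10,871.10

Dec 12, 480 sold [LIFO — newest first]: 182 @ $18.10 + 229 @ $16.55 + 69 @ $19.50 = $8,429.65
Dec 15, 450 sold [LIFO — newest first]: 93 @ $16.85 + 234 @ $17.20 + 123 @ $19.50 = $7,990.35
Total COGS = $8,429.65 + $7,990.35 = $16,420.00
Ending inventory: 192 @ $19.50 + 306 @ $14.85 + 315 @ $8.20 = $10,871.10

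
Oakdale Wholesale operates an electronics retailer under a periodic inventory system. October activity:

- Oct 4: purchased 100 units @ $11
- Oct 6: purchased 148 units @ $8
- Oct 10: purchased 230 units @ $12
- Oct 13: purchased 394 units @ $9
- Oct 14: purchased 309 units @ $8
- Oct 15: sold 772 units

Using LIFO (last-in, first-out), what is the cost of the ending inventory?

Ending inventory = $4,216

Oct 15, 772 sold [LIFO — newest first]: 309 @ $8 + 394 @ $9 + 69 @ $12 = $6,846
Ending inventory: 100 @ $11 + 148 @ $8 + 161 @ $12 = $4,216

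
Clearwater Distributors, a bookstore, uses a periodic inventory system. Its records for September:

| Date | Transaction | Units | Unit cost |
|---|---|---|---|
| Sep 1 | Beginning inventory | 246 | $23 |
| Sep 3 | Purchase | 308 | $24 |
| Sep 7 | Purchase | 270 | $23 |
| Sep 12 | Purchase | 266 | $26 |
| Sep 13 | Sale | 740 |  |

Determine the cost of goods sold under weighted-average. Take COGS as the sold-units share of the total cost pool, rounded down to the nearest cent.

Sep 13, sell 740: 740/1090 × $26,176.00 → $17,770.86
Ending inventory (cost pool remaining) = $8,405.14

COGS = $17,770.86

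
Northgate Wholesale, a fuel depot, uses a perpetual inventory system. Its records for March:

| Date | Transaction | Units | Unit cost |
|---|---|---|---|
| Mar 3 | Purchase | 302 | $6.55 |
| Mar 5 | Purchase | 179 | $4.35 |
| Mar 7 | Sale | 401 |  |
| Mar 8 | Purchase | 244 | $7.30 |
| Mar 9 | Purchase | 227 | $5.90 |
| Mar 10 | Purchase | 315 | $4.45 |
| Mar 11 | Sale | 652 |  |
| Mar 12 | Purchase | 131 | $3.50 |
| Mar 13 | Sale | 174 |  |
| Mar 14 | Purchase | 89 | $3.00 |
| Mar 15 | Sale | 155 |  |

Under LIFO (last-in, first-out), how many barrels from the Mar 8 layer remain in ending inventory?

Mar 7, 401 sold [LIFO — newest first]: 179 @ $4.35 + 222 @ $6.55 = $2,232.75
Mar 11, 652 sold [LIFO — newest first]: 315 @ $4.45 + 227 @ $5.90 + 110 @ $7.30 = $3,544.05
Mar 13, 174 sold [LIFO — newest first]: 131 @ $3.50 + 43 @ $7.30 = $772.40
Mar 15, 155 sold [LIFO — newest first]: 89 @ $3.00 + 66 @ $7.30 = $748.80
Total COGS = $2,232.75 + $3,544.05 + $772.40 + $748.80 = $7,298.00
Ending inventory: 80 @ $6.55 + 25 @ $7.30 = $706.50

25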